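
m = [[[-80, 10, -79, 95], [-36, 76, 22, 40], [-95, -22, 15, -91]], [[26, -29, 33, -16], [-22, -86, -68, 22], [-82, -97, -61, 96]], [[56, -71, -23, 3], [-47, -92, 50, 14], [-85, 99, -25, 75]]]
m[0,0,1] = 10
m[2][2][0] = -85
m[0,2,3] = -91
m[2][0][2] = -23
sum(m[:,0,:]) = -75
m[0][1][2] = 22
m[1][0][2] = 33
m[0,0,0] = -80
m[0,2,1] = -22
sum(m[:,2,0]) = -262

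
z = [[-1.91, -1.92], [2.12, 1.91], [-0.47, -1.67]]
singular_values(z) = [4.22, 0.83]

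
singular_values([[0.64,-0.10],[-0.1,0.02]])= [0.66, 0.0]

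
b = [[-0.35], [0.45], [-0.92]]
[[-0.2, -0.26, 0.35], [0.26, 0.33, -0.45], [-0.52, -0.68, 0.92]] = b @ [[0.57, 0.74, -1.00]]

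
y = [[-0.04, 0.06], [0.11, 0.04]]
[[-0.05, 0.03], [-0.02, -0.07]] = y@ [[0.10, -0.67], [-0.79, 0.07]]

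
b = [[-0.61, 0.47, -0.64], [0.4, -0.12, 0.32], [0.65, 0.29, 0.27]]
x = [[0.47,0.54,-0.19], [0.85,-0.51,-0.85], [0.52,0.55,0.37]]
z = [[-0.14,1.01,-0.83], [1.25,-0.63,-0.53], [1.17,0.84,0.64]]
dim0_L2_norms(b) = [0.98, 0.57, 0.76]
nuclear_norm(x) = 2.68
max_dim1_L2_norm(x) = 1.31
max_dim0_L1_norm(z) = 2.56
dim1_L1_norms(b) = [1.72, 0.84, 1.21]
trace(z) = -0.13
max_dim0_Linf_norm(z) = 1.25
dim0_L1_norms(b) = [1.66, 0.88, 1.23]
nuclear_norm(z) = 4.35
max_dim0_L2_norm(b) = 0.98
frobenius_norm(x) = 1.72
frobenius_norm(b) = 1.36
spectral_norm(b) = 1.24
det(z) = -2.92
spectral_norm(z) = 1.73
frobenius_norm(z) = 2.54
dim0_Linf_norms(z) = [1.25, 1.01, 0.83]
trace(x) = 0.33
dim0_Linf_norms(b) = [0.65, 0.47, 0.64]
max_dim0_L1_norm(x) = 1.84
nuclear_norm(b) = 1.80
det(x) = -0.42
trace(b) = -0.46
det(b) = -0.00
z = x + b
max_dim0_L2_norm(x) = 1.1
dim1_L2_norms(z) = [1.31, 1.5, 1.58]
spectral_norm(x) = 1.33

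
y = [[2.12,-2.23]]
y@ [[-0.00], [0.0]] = [[0.0]]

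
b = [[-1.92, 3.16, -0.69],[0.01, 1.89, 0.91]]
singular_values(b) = [4.06, 1.43]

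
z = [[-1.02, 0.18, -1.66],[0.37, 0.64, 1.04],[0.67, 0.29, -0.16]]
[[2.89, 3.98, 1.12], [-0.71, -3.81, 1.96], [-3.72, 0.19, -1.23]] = z @ [[-5.08, 0.33, -2.66], [-0.35, -1.63, 2.58], [1.34, -2.78, 1.24]]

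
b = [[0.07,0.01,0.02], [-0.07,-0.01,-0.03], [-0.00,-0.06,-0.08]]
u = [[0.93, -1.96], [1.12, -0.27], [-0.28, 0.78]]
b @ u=[[0.07,-0.12], [-0.07,0.12], [-0.04,-0.05]]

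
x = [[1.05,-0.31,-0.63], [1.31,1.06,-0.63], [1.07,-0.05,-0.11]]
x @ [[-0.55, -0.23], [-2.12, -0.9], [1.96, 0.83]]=[[-1.16, -0.49], [-4.20, -1.78], [-0.70, -0.29]]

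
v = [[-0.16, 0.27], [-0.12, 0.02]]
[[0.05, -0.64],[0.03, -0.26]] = v @ [[-0.25, 1.93],[0.04, -1.23]]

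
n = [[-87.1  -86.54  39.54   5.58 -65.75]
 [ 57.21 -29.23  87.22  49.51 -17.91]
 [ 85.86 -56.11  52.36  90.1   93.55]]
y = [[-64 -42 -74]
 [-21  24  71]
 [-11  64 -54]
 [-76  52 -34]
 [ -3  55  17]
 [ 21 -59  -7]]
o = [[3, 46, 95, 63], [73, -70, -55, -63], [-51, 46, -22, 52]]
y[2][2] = -54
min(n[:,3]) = 5.58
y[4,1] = 55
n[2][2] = 52.36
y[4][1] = 55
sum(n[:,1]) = -171.88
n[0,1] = -86.54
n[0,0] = -87.1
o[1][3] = -63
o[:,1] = [46, -70, 46]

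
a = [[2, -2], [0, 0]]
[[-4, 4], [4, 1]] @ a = [[-8, 8], [8, -8]]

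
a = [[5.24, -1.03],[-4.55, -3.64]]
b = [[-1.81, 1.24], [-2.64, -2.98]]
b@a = [[-15.13,-2.65], [-0.27,13.57]]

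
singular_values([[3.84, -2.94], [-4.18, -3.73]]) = [5.82, 4.57]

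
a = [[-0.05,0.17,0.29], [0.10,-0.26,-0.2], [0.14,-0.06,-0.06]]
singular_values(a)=[0.49, 0.13, 0.08]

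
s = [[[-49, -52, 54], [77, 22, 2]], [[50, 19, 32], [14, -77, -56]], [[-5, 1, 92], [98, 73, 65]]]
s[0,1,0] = 77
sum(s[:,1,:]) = 218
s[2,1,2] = 65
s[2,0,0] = -5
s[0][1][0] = 77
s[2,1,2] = 65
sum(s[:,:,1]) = -14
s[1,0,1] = 19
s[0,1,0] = 77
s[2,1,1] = 73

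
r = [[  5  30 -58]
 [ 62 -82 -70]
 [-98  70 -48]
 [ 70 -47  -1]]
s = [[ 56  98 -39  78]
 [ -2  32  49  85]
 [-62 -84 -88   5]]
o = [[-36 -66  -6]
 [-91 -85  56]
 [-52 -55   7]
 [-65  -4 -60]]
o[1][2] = 56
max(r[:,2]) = -1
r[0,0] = 5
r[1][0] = 62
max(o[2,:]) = 7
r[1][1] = -82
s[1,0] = -2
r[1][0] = 62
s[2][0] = -62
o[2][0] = -52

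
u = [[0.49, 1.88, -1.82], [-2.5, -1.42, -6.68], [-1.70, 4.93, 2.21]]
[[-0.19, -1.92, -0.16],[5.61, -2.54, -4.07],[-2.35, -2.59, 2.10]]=u @ [[-0.60, 0.21, 0.23], [-0.45, -0.65, 0.3], [-0.52, 0.44, 0.46]]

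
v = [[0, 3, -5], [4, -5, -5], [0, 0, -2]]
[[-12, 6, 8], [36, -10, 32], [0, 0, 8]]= v @ [[4, 0, -2], [-4, 2, -4], [0, 0, -4]]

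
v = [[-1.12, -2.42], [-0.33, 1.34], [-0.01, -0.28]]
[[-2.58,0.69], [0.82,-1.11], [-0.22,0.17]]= v @ [[0.64,0.77], [0.77,-0.64]]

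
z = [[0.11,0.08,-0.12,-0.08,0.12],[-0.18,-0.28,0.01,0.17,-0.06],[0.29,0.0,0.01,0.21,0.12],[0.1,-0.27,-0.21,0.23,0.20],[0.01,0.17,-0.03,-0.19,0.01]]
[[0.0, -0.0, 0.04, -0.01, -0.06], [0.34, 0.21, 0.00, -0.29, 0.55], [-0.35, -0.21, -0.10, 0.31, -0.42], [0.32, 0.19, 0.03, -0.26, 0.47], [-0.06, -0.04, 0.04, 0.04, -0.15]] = z@ [[-0.27, -0.2, 0.23, 0.20, -0.78], [-1.81, -1.10, -0.24, 1.53, -2.55], [-0.73, -0.38, -0.77, 0.72, -0.04], [-1.23, -0.73, -0.35, 1.07, -1.46], [-0.07, 0.02, -0.72, 0.18, 0.94]]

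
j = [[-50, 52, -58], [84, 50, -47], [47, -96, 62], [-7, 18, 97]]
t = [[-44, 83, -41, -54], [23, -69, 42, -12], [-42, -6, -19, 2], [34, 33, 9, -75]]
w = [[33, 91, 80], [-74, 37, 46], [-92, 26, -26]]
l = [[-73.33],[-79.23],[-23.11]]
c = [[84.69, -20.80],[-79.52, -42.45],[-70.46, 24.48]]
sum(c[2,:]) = -45.97999999999999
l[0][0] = -73.33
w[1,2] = 46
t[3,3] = -75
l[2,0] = -23.11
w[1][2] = 46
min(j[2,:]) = -96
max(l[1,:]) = -79.23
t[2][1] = -6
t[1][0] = 23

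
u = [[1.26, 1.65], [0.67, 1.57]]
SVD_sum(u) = [[1.08, 1.76], [0.89, 1.44]] + [[0.18,  -0.11], [-0.22,  0.13]]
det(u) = 0.87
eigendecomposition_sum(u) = [[0.20, -0.27], [-0.11, 0.15]] + [[1.06, 1.92],[0.78, 1.42]]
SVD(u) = [[-0.77, -0.63], [-0.63, 0.77]] @ diag([2.667749269295499, 0.32712969320031465]) @ [[-0.52,-0.85],[-0.85,0.52]]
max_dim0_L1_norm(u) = 3.22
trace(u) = 2.83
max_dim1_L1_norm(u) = 2.91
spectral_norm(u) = 2.67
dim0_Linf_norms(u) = [1.26, 1.65]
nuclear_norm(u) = 2.99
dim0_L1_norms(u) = [1.93, 3.22]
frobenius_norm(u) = 2.69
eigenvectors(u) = [[-0.88, -0.8], [0.48, -0.59]]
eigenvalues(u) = [0.35, 2.48]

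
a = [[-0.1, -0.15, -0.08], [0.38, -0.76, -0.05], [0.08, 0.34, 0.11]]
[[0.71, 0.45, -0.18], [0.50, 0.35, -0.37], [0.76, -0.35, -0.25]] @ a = [[0.09, -0.51, -0.10], [0.05, -0.47, -0.1], [-0.23, 0.07, -0.07]]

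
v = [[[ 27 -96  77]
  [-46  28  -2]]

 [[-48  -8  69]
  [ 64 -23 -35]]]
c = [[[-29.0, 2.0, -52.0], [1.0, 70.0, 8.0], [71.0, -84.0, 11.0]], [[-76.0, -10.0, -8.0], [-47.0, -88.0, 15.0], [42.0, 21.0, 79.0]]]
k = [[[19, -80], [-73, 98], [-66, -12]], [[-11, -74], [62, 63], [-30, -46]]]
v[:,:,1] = [[-96, 28], [-8, -23]]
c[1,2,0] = 42.0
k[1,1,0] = 62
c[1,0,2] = -8.0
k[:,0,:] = [[19, -80], [-11, -74]]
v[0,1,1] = 28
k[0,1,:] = [-73, 98]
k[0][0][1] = -80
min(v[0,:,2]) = -2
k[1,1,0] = 62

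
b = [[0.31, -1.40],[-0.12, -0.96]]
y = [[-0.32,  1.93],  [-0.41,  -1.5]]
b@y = [[0.47, 2.7], [0.43, 1.21]]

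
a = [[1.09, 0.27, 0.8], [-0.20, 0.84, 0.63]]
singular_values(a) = [1.47, 0.94]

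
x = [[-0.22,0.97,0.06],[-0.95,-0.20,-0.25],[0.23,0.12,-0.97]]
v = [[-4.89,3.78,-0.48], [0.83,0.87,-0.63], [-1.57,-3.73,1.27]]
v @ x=[[-2.63, -5.56, -0.77], [-1.15, 0.56, 0.44], [4.18, -0.62, -0.39]]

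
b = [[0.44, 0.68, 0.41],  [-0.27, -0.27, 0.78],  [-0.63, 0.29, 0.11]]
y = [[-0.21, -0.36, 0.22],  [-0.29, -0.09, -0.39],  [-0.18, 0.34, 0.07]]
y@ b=[[-0.13,0.02,-0.34],[0.14,-0.29,-0.23],[-0.22,-0.19,0.2]]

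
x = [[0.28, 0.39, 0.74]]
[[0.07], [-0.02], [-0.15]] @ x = [[0.02, 0.03, 0.05], [-0.01, -0.01, -0.01], [-0.04, -0.06, -0.11]]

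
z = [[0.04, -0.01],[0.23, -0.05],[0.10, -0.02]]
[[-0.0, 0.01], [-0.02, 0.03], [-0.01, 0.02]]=z @ [[-0.15, 0.25], [-0.3, 0.49]]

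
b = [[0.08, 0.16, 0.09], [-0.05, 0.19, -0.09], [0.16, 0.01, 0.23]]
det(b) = 0.00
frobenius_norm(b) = 0.41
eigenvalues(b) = [0j, (0.25+0.09j), (0.25-0.09j)]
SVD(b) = [[0.40, 0.62, -0.68], [-0.28, 0.79, 0.55], [0.87, -0.03, 0.49]] @ diag([0.3216261774410494, 0.24887812116465874, 0.004035193949259018]) @ [[0.58, 0.06, 0.81], [0.02, 1.00, -0.09], [-0.82, 0.07, 0.57]]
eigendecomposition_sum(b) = [[0.00-0.00j, -0.00-0.00j, -0.00+0.00j], [-0.00+0.00j, 0j, 0j], [(-0+0j), 0.00+0.00j, 0.00+0.00j]] + [[0.04+0.03j, 0.08-0.02j, (0.05+0.05j)], [(-0.02+0.09j), 0.09+0.11j, -0.05+0.11j], [0.08-0.05j, -0.15j, 0.11-0.05j]] + [[0.04-0.03j,0.08+0.02j,(0.05-0.05j)], [(-0.02-0.09j),0.09-0.11j,-0.05-0.11j], [0.08+0.05j,0.00+0.15j,0.11+0.05j]]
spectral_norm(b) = 0.32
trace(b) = 0.50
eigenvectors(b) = [[-0.82+0.00j, (0.1+0.35j), 0.10-0.35j], [(0.06+0j), -0.47+0.43j, (-0.47-0.43j)], [0.58+0.00j, 0.68+0.00j, (0.68-0j)]]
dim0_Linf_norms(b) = [0.16, 0.19, 0.23]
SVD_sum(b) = [[0.07, 0.01, 0.11],[-0.05, -0.01, -0.07],[0.16, 0.02, 0.23]] + [[0.0,  0.15,  -0.01],[0.0,  0.2,  -0.02],[-0.0,  -0.01,  0.00]] + [[0.0, -0.00, -0.00], [-0.00, 0.00, 0.00], [-0.0, 0.0, 0.00]]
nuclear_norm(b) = 0.57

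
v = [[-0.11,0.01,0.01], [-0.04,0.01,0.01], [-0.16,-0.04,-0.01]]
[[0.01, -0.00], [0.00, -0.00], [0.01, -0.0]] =v @ [[-0.06, 0.01], [-0.01, 0.00], [-0.02, -0.06]]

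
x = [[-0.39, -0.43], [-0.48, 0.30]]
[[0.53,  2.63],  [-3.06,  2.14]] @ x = [[-1.47, 0.56], [0.17, 1.96]]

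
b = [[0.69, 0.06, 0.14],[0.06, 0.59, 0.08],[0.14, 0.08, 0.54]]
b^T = [[0.69,  0.06,  0.14], [0.06,  0.59,  0.08], [0.14,  0.08,  0.54]]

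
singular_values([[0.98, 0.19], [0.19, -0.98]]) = [1.0, 1.0]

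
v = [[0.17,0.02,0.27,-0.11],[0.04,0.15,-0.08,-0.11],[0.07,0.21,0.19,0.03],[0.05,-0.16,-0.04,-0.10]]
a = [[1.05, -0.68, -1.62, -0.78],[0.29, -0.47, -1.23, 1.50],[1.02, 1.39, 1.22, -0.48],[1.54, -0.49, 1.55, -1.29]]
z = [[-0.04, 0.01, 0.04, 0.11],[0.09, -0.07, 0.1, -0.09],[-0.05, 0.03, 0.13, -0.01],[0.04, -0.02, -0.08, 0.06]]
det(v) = 0.00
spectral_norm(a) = 3.42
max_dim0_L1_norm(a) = 5.62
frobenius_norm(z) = 0.28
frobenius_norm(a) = 4.50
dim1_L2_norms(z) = [0.12, 0.18, 0.14, 0.11]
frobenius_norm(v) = 0.53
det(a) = 12.03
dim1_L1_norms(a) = [4.13, 3.49, 4.11, 4.87]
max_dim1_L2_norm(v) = 0.34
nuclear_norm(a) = 8.22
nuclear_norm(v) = 0.89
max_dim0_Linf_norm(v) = 0.27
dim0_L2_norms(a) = [2.14, 1.69, 2.83, 2.18]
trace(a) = 0.51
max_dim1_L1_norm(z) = 0.35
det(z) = 0.00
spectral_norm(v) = 0.41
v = z @ a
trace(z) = 0.08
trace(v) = 0.41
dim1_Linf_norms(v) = [0.27, 0.15, 0.21, 0.16]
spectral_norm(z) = 0.21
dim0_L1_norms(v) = [0.33, 0.54, 0.58, 0.35]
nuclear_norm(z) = 0.47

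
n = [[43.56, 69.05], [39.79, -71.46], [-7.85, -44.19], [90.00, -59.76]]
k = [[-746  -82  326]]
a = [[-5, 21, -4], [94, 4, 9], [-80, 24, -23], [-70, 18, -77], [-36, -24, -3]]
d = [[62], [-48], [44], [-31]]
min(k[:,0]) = -746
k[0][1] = -82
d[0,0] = 62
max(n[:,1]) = 69.05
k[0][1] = -82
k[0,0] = -746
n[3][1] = -59.76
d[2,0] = 44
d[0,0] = 62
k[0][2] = 326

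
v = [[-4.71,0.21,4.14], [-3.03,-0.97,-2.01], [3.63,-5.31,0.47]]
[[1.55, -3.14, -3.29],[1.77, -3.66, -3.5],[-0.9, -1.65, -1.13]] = v @ [[-0.45, 0.83, 0.83], [-0.15, 0.89, 0.79], [-0.13, 0.14, 0.11]]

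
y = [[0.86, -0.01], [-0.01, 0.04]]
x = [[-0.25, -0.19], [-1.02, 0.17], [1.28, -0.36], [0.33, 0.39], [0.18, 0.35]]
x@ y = [[-0.21, -0.01], [-0.88, 0.02], [1.10, -0.03], [0.28, 0.01], [0.15, 0.01]]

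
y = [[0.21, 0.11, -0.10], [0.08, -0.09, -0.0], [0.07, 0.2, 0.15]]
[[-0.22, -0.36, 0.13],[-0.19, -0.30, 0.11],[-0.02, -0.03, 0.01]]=y @ [[-1.56, -2.53, 0.90], [0.68, 1.1, -0.39], [-0.32, -0.51, 0.18]]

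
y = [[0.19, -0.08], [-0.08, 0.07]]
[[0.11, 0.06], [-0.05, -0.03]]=y @ [[0.61, 0.34],[0.05, 0.03]]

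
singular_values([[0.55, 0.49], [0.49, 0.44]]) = [0.99, 0.0]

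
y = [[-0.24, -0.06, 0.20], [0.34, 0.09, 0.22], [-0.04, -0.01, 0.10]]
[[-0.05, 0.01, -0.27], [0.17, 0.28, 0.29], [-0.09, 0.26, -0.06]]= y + [[0.19, 0.07, -0.47], [-0.17, 0.19, 0.07], [-0.05, 0.27, -0.16]]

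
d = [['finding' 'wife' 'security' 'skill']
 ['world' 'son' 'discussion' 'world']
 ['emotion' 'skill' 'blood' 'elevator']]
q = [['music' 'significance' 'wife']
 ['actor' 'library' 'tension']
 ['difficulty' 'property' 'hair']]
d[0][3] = 'skill'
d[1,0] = 'world'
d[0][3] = 'skill'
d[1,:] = ['world', 'son', 'discussion', 'world']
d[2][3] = 'elevator'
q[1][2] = 'tension'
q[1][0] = 'actor'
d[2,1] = 'skill'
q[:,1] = ['significance', 'library', 'property']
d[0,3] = 'skill'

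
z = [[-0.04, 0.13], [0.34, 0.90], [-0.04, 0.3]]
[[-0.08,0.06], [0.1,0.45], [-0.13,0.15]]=z @ [[1.05, 0.03], [-0.29, 0.49]]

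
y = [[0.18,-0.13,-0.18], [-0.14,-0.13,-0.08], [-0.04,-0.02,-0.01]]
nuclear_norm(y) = 0.50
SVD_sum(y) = [[0.16,-0.15,-0.19], [0.02,-0.02,-0.03], [-0.0,0.00,0.0]] + [[0.02, 0.02, 0.01], [-0.16, -0.11, -0.05], [-0.04, -0.02, -0.01]] + [[-0.0,0.00,-0.00],[0.00,-0.0,0.00],[-0.0,0.0,-0.00]]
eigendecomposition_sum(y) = [[0.21, -0.07, -0.13], [-0.07, 0.02, 0.04], [-0.03, 0.01, 0.02]] + [[-0.03, -0.06, -0.05], [-0.07, -0.15, -0.13], [-0.01, -0.03, -0.02]] + [[-0.00, 0.00, -0.00],[0.00, -0.00, 0.00],[-0.00, 0.0, -0.00]]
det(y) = 0.00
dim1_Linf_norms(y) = [0.18, 0.14, 0.04]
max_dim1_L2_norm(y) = 0.29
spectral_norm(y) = 0.29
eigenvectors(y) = [[-0.94, 0.39, 0.21], [0.32, 0.91, -0.68], [0.12, 0.17, 0.70]]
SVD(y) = [[-0.99, 0.14, 0.05], [-0.15, -0.97, -0.21], [0.02, -0.22, 0.98]] @ diag([0.28750909977014444, 0.20983998799458065, 0.002386836357052896]) @ [[-0.55, 0.51, 0.66], [0.81, 0.53, 0.26], [-0.22, 0.67, -0.71]]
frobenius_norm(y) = 0.36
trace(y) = 0.04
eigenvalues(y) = [0.25, -0.2, -0.0]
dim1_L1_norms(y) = [0.49, 0.35, 0.07]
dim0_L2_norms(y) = [0.23, 0.18, 0.2]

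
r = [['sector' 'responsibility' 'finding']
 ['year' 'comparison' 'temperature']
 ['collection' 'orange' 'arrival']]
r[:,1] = ['responsibility', 'comparison', 'orange']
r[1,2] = 'temperature'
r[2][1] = 'orange'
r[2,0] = 'collection'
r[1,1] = 'comparison'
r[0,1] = 'responsibility'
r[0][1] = 'responsibility'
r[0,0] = 'sector'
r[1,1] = 'comparison'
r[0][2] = 'finding'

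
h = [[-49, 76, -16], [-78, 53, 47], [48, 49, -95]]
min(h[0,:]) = -49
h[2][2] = -95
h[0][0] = -49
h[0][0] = -49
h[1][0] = -78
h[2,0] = 48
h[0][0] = -49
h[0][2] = -16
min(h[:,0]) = -78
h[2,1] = 49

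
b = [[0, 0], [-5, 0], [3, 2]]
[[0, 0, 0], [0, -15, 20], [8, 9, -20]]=b @ [[0, 3, -4], [4, 0, -4]]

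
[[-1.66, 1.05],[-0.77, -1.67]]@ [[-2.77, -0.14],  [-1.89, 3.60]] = [[2.61, 4.01], [5.29, -5.9]]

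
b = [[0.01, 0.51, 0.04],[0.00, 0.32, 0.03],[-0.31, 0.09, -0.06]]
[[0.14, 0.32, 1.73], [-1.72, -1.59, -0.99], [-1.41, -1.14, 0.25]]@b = [[-0.53, 0.33, -0.09], [0.29, -1.48, -0.06], [-0.09, -1.06, -0.11]]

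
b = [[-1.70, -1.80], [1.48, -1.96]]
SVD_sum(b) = [[-0.15, -1.92], [-0.14, -1.83]] + [[-1.55,0.12], [1.62,-0.13]]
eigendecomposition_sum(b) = [[(-0.85+0.89j), -0.90-1.01j], [(0.74+0.83j), (-0.98+0.74j)]] + [[-0.85-0.89j, (-0.9+1.01j)],  [0.74-0.83j, (-0.98-0.74j)]]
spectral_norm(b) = 2.66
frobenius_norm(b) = 3.49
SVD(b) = [[0.72,0.69],[0.69,-0.72]] @ diag([2.6634912371485377, 2.2511806745867715]) @ [[-0.08,-1.0], [-1.0,0.08]]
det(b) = 6.00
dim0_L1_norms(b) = [3.18, 3.76]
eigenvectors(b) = [[(0.74+0j), 0.74-0.00j], [0.05-0.67j, (0.05+0.67j)]]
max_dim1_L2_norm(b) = 2.48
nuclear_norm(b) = 4.91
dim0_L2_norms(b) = [2.25, 2.66]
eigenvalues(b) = [(-1.83+1.63j), (-1.83-1.63j)]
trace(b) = -3.66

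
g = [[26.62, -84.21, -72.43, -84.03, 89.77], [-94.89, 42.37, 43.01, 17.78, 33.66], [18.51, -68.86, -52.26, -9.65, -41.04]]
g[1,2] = 43.01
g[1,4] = 33.66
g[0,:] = [26.62, -84.21, -72.43, -84.03, 89.77]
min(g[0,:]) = -84.21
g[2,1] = -68.86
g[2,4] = -41.04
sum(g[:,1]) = -110.69999999999999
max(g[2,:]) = 18.51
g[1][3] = 17.78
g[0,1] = -84.21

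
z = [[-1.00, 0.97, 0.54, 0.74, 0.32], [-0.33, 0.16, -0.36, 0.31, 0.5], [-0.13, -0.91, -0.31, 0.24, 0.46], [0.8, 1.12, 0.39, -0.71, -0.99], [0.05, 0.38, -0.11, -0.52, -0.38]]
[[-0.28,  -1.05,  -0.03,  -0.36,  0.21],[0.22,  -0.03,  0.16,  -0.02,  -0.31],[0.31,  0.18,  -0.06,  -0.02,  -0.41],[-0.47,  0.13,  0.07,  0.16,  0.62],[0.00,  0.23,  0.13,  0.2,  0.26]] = z@[[-0.15, 0.26, -0.03, 0.04, -0.17], [-0.14, -0.16, 0.18, 0.03, 0.12], [-0.59, -0.81, -0.43, -0.12, 0.59], [0.07, -0.13, 0.03, -0.47, -0.53], [-0.09, -0.33, -0.08, 0.19, -0.02]]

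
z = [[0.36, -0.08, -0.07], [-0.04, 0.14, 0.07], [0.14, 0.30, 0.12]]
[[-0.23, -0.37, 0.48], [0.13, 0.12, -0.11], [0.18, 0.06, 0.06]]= z@ [[-0.44, -0.8, 1.10], [0.74, 0.24, 0.26], [0.19, 0.84, -1.44]]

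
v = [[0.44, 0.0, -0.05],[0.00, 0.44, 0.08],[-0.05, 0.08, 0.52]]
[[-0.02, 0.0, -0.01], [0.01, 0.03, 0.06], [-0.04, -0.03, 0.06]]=v @ [[-0.05, -0.0, -0.02], [0.04, 0.08, 0.11], [-0.09, -0.07, 0.09]]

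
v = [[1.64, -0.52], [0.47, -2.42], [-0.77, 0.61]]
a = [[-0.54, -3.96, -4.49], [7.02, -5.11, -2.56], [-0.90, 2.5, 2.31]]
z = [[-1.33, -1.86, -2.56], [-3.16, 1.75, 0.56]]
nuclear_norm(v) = 4.26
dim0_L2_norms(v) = [1.87, 2.55]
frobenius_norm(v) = 3.16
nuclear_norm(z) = 7.09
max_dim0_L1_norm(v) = 3.55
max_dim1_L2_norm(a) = 9.05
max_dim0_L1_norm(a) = 11.57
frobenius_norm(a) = 11.42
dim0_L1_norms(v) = [2.88, 3.55]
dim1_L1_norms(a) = [8.99, 14.69, 5.71]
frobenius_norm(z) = 5.01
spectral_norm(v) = 2.81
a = v @ z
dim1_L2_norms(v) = [1.72, 2.47, 0.98]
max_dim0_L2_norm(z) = 3.43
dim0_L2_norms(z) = [3.43, 2.55, 2.62]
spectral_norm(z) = 3.67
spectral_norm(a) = 10.28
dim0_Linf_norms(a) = [7.02, 5.11, 4.49]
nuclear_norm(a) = 15.27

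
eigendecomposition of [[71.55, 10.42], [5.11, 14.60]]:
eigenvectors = [[1.00, -0.18], [0.09, 0.98]]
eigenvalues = [72.47, 13.68]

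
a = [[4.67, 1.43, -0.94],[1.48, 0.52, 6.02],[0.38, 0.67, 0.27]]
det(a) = -16.23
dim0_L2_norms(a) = [4.91, 1.66, 6.1]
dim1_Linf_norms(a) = [4.67, 6.02, 0.67]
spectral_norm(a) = 6.26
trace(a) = 5.46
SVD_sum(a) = [[0.33, 0.12, 0.87], [2.15, 0.76, 5.73], [0.16, 0.06, 0.43]] + [[4.33, 1.36, -1.81], [-0.68, -0.21, 0.28], [0.38, 0.12, -0.16]] + [[0.02,-0.05,0.00],[0.01,-0.03,0.00],[-0.16,0.49,-0.01]]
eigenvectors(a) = [[0.89, 0.36, 0.25], [0.44, -0.89, -0.93], [0.13, -0.29, 0.27]]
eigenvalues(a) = [5.24, 1.87, -1.65]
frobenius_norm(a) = 8.01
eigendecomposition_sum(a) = [[4.39, 1.46, 0.94], [2.17, 0.72, 0.47], [0.63, 0.21, 0.13]] + [[0.29, -0.26, -1.15], [-0.73, 0.65, 2.87], [-0.24, 0.21, 0.93]] + [[-0.01,0.23,-0.72], [0.04,-0.85,2.69], [-0.01,0.25,-0.79]]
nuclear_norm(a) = 11.75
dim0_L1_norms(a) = [6.53, 2.62, 7.23]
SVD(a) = [[-0.15, 0.98, -0.10],[-0.99, -0.16, -0.06],[-0.07, 0.09, 0.99]] @ diag([6.2605389196773515, 4.963645765642636, 0.5221811452197981]) @ [[-0.35, -0.12, -0.93], [0.89, 0.28, -0.37], [-0.30, 0.95, -0.01]]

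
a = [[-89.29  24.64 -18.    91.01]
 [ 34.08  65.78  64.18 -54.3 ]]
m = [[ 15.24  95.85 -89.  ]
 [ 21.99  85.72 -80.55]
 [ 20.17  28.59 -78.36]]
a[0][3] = 91.01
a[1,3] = -54.3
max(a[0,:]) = 91.01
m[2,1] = 28.59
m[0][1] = 95.85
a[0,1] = 24.64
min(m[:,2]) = -89.0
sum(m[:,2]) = -247.91000000000003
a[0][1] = 24.64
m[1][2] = -80.55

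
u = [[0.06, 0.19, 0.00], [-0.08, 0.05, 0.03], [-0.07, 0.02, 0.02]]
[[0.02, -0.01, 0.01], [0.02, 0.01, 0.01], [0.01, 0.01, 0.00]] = u @ [[-0.12, -0.12, -0.07], [0.15, -0.02, 0.1], [0.16, -0.07, -0.14]]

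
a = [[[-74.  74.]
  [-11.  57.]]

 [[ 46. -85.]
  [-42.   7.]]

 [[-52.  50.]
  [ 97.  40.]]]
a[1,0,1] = -85.0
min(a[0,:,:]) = -74.0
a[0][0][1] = 74.0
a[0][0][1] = 74.0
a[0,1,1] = 57.0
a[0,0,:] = [-74.0, 74.0]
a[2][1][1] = 40.0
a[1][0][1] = -85.0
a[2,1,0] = 97.0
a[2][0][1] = 50.0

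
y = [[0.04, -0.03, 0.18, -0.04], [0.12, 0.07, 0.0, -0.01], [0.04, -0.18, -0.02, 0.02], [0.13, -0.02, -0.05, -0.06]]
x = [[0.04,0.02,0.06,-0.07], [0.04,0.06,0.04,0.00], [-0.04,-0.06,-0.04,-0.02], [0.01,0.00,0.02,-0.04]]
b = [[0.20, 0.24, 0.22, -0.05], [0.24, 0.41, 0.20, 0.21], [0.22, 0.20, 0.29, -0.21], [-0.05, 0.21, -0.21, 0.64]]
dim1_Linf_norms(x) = [0.07, 0.06, 0.06, 0.04]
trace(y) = 0.03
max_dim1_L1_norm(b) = 1.11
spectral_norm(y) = 0.20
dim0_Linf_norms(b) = [0.24, 0.41, 0.29, 0.64]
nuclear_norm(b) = 1.54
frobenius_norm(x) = 0.16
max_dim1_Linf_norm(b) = 0.64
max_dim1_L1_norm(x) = 0.19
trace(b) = 1.54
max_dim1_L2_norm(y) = 0.19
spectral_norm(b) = 0.78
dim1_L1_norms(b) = [0.71, 1.06, 0.92, 1.11]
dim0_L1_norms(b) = [0.71, 1.06, 0.92, 1.11]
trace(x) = 0.02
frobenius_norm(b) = 1.08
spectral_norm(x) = 0.14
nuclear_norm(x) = 0.23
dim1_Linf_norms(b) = [0.24, 0.41, 0.29, 0.64]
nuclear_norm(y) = 0.62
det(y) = 0.00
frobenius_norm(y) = 0.34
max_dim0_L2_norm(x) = 0.09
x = y @ b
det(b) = 0.00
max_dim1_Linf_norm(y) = 0.18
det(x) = 0.00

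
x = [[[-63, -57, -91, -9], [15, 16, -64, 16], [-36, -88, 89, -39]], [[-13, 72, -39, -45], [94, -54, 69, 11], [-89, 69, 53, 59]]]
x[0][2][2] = 89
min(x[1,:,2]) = -39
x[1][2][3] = 59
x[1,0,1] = 72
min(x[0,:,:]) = -91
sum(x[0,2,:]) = -74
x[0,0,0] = -63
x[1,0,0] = -13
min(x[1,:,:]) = -89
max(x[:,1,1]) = 16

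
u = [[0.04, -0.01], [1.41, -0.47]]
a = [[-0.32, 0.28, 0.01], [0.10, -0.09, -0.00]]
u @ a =[[-0.01, 0.01, 0.00], [-0.5, 0.44, 0.01]]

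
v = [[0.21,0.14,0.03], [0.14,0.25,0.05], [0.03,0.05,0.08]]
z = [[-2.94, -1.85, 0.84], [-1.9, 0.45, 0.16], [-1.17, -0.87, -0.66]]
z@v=[[-0.85, -0.83, -0.11], [-0.33, -0.15, -0.02], [-0.39, -0.41, -0.13]]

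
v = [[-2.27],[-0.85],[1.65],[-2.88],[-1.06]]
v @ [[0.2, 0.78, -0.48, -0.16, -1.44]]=[[-0.45, -1.77, 1.09, 0.36, 3.27], [-0.17, -0.66, 0.41, 0.14, 1.22], [0.33, 1.29, -0.79, -0.26, -2.38], [-0.58, -2.25, 1.38, 0.46, 4.15], [-0.21, -0.83, 0.51, 0.17, 1.53]]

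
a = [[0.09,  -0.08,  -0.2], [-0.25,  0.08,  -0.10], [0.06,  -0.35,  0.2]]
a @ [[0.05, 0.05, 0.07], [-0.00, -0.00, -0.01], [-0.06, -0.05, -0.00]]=[[0.02,0.01,0.01], [-0.01,-0.01,-0.02], [-0.01,-0.01,0.01]]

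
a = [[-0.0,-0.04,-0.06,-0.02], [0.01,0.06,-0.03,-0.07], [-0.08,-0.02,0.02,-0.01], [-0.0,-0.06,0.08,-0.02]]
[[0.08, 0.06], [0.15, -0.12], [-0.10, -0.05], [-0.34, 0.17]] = a @ [[0.01,  1.36], [1.79,  -2.21], [-2.71,  0.46], [0.60,  -0.21]]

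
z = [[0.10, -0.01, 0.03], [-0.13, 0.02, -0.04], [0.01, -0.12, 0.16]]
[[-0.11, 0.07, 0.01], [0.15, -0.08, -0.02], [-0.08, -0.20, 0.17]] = z @ [[-1.14, 0.95, -0.17],  [1.21, 1.09, -0.6],  [0.46, -0.51, 0.65]]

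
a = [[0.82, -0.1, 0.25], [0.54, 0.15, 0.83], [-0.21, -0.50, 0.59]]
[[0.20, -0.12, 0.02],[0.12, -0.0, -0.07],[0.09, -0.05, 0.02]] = a @ [[0.21,-0.14,0.03], [-0.2,0.21,-0.15], [0.05,0.05,-0.08]]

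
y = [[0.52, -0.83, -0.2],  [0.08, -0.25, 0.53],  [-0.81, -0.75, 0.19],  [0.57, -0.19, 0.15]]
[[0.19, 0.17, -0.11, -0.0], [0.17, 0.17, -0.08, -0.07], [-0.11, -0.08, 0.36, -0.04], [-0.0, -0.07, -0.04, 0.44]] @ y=[[0.2,  -0.12,  0.03], [0.13,  -0.11,  0.03], [-0.38,  -0.15,  0.04], [0.28,  -0.04,  0.02]]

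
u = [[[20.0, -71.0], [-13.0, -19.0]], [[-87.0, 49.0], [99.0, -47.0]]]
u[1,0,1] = 49.0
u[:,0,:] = [[20.0, -71.0], [-87.0, 49.0]]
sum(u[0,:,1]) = -90.0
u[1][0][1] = 49.0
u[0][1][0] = -13.0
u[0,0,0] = 20.0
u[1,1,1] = -47.0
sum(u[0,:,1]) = -90.0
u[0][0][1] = -71.0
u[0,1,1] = -19.0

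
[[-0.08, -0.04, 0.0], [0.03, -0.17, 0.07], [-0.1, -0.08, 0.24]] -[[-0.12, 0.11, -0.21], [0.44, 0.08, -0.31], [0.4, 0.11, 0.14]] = [[0.04, -0.15, 0.21], [-0.41, -0.25, 0.38], [-0.5, -0.19, 0.1]]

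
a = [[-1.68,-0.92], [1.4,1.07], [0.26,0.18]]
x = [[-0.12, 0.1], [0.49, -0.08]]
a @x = [[-0.25, -0.09], [0.36, 0.05], [0.06, 0.01]]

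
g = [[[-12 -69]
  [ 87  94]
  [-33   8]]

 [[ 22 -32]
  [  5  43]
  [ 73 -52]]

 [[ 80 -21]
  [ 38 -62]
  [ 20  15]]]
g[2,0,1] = -21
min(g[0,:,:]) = -69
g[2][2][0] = 20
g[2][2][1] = 15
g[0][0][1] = -69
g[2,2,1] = 15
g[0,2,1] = 8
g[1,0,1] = -32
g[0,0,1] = -69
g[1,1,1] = 43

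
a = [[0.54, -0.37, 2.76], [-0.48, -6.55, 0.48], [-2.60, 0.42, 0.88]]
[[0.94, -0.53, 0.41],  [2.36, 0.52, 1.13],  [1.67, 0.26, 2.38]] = a@[[-0.55, -0.17, -0.83],[-0.29, -0.08, -0.09],[0.41, -0.17, 0.3]]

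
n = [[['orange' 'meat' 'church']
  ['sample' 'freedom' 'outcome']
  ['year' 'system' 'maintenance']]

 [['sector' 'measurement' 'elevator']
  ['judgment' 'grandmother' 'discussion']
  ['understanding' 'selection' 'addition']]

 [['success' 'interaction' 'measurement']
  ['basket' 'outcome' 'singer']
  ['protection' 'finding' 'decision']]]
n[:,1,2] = ['outcome', 'discussion', 'singer']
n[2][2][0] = 'protection'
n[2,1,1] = 'outcome'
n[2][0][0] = 'success'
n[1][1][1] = 'grandmother'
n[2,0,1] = 'interaction'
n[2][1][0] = 'basket'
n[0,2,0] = 'year'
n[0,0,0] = 'orange'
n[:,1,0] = ['sample', 'judgment', 'basket']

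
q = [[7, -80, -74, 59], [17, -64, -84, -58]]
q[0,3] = 59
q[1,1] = -64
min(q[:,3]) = -58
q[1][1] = -64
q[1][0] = 17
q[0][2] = -74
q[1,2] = -84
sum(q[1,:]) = -189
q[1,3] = -58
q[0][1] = -80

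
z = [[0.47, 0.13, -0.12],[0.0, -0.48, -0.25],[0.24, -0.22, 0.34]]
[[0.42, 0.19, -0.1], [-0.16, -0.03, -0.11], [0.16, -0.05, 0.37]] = z @ [[0.84, 0.29, 0.08],[0.29, 0.18, -0.23],[0.08, -0.23, 0.87]]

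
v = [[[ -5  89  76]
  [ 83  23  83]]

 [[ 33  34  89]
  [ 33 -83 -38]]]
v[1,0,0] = 33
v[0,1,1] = 23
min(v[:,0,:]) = -5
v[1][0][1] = 34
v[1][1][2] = -38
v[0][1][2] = 83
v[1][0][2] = 89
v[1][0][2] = 89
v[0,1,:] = [83, 23, 83]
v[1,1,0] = 33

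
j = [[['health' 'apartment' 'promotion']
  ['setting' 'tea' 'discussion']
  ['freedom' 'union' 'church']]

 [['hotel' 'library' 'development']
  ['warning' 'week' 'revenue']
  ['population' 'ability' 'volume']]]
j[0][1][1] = 'tea'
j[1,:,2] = ['development', 'revenue', 'volume']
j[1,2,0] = 'population'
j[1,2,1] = 'ability'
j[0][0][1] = 'apartment'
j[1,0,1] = 'library'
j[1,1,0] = 'warning'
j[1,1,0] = 'warning'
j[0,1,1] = 'tea'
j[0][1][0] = 'setting'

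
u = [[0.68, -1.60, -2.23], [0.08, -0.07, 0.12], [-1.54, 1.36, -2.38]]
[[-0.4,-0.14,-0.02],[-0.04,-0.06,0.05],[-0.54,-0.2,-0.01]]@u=[[-0.25, 0.62, 0.92], [-0.11, 0.14, -0.04], [-0.37, 0.86, 1.20]]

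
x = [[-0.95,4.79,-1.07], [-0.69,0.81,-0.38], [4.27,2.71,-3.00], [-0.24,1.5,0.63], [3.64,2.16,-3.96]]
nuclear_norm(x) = 14.55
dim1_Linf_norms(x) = [4.79, 0.81, 4.27, 1.5, 3.96]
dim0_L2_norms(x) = [5.74, 6.15, 5.13]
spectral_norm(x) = 8.56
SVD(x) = [[0.33, 0.87, 0.13], [0.03, 0.21, 0.38], [0.67, -0.21, -0.51], [0.04, 0.3, -0.59], [0.66, -0.25, 0.48]] @ diag([8.556030420158338, 4.726957991076936, 1.263570971461074]) @ [[0.58, 0.58, -0.58], [-0.60, 0.78, 0.17], [-0.55, -0.25, -0.80]]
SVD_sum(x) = [[1.63, 1.63, -1.64], [0.17, 0.17, -0.17], [3.32, 3.31, -3.35], [0.21, 0.21, -0.21], [3.25, 3.24, -3.28]] + [[-2.49,3.20,0.70], [-0.59,0.76,0.17], [0.60,-0.77,-0.17], [-0.86,1.10,0.24], [0.72,-0.93,-0.21]] + [[-0.09, -0.04, -0.13], [-0.26, -0.12, -0.38], [0.36, 0.16, 0.52], [0.41, 0.19, 0.6], [-0.33, -0.15, -0.48]]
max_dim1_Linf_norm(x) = 4.79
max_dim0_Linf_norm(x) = 4.79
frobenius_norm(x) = 9.86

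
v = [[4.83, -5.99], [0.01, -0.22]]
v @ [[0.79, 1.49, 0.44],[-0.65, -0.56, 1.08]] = [[7.71, 10.55, -4.34],[0.15, 0.14, -0.23]]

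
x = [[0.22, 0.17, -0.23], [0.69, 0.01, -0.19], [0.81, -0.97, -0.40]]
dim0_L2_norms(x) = [1.09, 0.98, 0.5]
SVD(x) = [[-0.09, -0.53, -0.85], [-0.39, -0.76, 0.52], [-0.92, 0.38, -0.14]] @ diag([1.425697428343223, 0.5835258349201541, 0.16243288705264902]) @ [[-0.72, 0.61, 0.32], [-0.58, -0.79, 0.2], [0.38, -0.04, 0.93]]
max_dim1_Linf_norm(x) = 0.97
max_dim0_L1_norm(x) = 1.72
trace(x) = -0.17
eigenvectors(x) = [[(0.23+0.16j), 0.23-0.16j, (-0.56+0j)], [0.17-0.16j, 0.17+0.16j, (-0.77+0j)], [0.93+0.00j, 0.93-0.00j, 0.30+0.00j]]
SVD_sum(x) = [[0.09,-0.08,-0.04],[0.4,-0.34,-0.18],[0.95,-0.80,-0.42]] + [[0.18, 0.24, -0.06],[0.26, 0.35, -0.09],[-0.13, -0.17, 0.04]] + [[-0.05, 0.01, -0.13], [0.03, -0.0, 0.08], [-0.01, 0.00, -0.02]]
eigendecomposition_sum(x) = [[0.24j, (-0.03-0.18j), -0.07-0.02j], [0.19+0.04j, (-0.15-0.01j), -0.03+0.05j], [(0.46+0.66j), -0.42-0.45j, (-0.23+0.07j)]] + [[-0.24j, -0.03+0.18j, -0.07+0.02j], [0.19-0.04j, -0.15+0.01j, (-0.03-0.05j)], [0.46-0.66j, (-0.42+0.45j), -0.23-0.07j]] + [[(0.22+0j),(0.23-0j),(-0.09+0j)], [0.30+0.00j,0.31-0.00j,(-0.13+0j)], [-0.12-0.00j,(-0.12+0j),(0.05-0j)]]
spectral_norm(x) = 1.43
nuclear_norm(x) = 2.17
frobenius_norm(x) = 1.55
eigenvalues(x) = [(-0.38+0.3j), (-0.38-0.3j), (0.58+0j)]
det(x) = 0.14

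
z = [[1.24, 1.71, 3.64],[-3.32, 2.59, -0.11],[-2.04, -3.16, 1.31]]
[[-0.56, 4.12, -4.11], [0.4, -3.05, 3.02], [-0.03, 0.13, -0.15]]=z @ [[-0.10, 0.77, -0.76],[0.02, -0.15, 0.15],[-0.13, 0.94, -0.94]]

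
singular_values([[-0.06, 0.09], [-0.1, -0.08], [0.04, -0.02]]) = [0.13, 0.12]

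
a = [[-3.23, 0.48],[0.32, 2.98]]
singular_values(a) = [3.28, 2.98]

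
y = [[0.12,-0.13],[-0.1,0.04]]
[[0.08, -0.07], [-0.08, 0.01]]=y @ [[0.82, 0.17], [0.17, 0.73]]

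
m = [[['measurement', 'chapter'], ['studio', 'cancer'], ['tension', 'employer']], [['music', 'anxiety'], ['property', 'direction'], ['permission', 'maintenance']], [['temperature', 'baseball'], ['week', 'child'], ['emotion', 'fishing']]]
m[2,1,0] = 'week'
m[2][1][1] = 'child'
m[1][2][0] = 'permission'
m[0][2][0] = 'tension'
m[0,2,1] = 'employer'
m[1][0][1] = 'anxiety'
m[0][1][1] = 'cancer'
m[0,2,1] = 'employer'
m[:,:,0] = [['measurement', 'studio', 'tension'], ['music', 'property', 'permission'], ['temperature', 'week', 'emotion']]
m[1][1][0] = 'property'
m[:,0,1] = ['chapter', 'anxiety', 'baseball']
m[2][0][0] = 'temperature'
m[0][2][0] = 'tension'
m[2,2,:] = ['emotion', 'fishing']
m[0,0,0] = 'measurement'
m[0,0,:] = ['measurement', 'chapter']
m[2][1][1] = 'child'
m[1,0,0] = 'music'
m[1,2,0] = 'permission'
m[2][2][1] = 'fishing'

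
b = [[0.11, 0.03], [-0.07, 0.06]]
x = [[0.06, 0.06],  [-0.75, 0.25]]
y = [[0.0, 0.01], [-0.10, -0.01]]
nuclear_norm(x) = 0.87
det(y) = 0.00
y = x @ b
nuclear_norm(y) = 0.11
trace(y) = -0.01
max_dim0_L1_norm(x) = 0.81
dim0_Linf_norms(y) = [0.1, 0.01]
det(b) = 0.01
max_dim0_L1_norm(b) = 0.18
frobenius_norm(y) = 0.10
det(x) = 0.06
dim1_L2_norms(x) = [0.08, 0.79]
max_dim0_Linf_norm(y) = 0.1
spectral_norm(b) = 0.13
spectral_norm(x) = 0.79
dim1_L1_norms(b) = [0.14, 0.13]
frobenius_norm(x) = 0.80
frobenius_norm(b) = 0.15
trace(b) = 0.17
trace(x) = 0.31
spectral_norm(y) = 0.10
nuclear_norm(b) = 0.20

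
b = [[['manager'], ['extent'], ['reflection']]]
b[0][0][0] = 'manager'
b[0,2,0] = 'reflection'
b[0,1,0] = 'extent'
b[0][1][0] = 'extent'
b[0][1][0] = 'extent'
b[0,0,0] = 'manager'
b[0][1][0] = 'extent'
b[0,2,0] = 'reflection'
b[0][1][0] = 'extent'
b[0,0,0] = 'manager'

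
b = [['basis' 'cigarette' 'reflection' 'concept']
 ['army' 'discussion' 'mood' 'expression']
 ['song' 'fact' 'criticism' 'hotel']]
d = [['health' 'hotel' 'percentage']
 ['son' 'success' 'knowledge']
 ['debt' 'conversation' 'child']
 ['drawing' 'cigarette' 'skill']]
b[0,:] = ['basis', 'cigarette', 'reflection', 'concept']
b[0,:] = ['basis', 'cigarette', 'reflection', 'concept']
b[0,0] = 'basis'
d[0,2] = 'percentage'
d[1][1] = 'success'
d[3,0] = 'drawing'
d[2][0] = 'debt'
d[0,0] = 'health'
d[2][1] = 'conversation'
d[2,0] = 'debt'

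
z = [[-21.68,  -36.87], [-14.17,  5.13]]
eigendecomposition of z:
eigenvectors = [[-0.94,0.68], [-0.33,-0.73]]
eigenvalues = [-34.77, 18.22]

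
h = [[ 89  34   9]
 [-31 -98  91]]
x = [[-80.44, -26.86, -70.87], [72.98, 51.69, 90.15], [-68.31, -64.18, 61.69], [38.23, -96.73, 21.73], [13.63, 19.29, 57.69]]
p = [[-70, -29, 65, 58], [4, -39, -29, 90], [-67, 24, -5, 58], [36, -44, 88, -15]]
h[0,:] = [89, 34, 9]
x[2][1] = -64.18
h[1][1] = -98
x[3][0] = 38.23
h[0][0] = 89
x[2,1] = -64.18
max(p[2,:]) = 58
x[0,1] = -26.86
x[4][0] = 13.63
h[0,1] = 34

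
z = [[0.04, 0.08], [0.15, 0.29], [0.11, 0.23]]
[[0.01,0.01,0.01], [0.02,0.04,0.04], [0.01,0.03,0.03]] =z @ [[0.03, 0.06, 0.06], [0.05, 0.12, 0.12]]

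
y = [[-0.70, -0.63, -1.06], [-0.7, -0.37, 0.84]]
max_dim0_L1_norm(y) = 1.9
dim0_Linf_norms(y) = [0.7, 0.63, 1.06]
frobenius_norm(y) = 1.83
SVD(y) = [[-0.97, 0.23], [0.23, 0.97]] @ diag([1.4316196329796567, 1.137306126980416]) @ [[0.37,0.37,0.85], [-0.74,-0.44,0.51]]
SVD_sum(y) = [[-0.51, -0.52, -1.19], [0.12, 0.12, 0.28]] + [[-0.19, -0.11, 0.13],[-0.82, -0.49, 0.56]]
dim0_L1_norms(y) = [1.4, 1.0, 1.9]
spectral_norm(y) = 1.43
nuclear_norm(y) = 2.57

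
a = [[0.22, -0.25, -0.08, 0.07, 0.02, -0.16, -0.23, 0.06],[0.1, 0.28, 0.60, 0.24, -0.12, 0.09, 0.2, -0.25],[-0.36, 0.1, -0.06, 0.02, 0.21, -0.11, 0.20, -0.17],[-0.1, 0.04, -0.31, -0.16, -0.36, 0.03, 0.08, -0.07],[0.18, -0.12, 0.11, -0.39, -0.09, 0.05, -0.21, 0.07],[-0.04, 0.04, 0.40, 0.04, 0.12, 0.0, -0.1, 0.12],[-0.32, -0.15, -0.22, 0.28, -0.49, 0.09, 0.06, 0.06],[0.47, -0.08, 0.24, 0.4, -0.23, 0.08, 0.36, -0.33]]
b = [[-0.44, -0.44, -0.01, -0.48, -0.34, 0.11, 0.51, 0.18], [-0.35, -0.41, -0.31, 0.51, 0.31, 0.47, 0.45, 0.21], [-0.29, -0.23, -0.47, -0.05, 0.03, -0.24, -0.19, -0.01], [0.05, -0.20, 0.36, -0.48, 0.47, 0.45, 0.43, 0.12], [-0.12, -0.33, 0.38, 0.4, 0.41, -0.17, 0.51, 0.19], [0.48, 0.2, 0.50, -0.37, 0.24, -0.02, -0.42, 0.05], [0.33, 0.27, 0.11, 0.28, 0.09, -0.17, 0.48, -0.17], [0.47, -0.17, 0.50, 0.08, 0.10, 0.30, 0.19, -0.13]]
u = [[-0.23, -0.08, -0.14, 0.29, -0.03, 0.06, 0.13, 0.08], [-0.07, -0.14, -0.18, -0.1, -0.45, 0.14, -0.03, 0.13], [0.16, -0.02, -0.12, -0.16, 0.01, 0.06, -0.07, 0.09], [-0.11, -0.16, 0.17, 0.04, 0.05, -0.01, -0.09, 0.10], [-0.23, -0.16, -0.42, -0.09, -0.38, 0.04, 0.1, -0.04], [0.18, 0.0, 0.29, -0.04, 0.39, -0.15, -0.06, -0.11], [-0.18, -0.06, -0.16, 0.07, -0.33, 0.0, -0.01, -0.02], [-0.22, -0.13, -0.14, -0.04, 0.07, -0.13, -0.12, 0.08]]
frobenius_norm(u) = 1.31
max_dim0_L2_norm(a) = 0.86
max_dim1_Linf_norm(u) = 0.45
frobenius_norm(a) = 1.76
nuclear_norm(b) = 6.20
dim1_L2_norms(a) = [0.45, 0.79, 0.52, 0.52, 0.52, 0.45, 0.71, 0.86]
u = b @ a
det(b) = 0.01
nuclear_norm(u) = 2.71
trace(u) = -0.91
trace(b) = -1.06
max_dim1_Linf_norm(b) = 0.51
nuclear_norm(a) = 4.11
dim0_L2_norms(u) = [0.51, 0.31, 0.63, 0.37, 0.79, 0.26, 0.24, 0.25]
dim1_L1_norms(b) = [2.51, 3.02, 1.51, 2.56, 2.51, 2.28, 1.9, 1.94]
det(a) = -0.00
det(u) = -0.00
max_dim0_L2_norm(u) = 0.79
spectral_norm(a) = 1.11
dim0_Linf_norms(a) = [0.47, 0.28, 0.6, 0.4, 0.49, 0.16, 0.36, 0.33]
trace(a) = -0.08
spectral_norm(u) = 1.07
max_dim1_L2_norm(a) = 0.86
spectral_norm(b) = 1.55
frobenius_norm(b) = 2.60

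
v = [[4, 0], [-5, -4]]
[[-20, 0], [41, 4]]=v@[[-5, 0], [-4, -1]]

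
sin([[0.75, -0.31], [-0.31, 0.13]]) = [[0.66, -0.27], [-0.27, 0.11]]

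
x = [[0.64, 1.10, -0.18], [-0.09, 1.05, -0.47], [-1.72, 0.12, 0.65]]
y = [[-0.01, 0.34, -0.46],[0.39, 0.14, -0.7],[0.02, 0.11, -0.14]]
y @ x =[[0.75,0.29,-0.46], [1.44,0.49,-0.59], [0.24,0.12,-0.15]]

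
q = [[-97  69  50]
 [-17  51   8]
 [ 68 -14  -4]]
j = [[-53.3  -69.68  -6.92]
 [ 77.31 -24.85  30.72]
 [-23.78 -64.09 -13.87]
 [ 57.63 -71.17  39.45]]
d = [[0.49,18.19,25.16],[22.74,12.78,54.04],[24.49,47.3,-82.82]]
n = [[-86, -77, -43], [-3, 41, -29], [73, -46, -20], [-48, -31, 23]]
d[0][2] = 25.16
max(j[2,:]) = -13.87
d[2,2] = -82.82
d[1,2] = 54.04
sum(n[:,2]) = -69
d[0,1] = 18.19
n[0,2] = -43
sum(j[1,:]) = 83.18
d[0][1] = 18.19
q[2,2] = -4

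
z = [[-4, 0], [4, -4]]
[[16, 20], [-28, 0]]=z@[[-4, -5], [3, -5]]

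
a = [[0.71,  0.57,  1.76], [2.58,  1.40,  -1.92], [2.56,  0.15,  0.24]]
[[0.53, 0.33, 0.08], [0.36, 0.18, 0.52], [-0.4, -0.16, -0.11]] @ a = [[1.43, 0.78, 0.32], [2.05, 0.54, 0.41], [-0.98, -0.47, -0.42]]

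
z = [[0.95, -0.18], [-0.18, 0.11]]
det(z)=0.072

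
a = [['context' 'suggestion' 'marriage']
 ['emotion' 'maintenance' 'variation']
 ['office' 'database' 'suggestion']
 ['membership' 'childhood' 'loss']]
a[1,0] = 'emotion'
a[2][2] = 'suggestion'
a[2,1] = 'database'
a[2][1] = 'database'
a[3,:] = ['membership', 'childhood', 'loss']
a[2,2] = 'suggestion'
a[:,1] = ['suggestion', 'maintenance', 'database', 'childhood']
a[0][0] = 'context'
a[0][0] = 'context'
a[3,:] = ['membership', 'childhood', 'loss']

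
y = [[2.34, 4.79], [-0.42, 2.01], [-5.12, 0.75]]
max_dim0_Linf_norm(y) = 5.12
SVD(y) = [[-0.78, -0.53],[-0.14, -0.39],[0.61, -0.75]] @ diag([6.048070641501554, 4.778487366877408]) @ [[-0.81, -0.59], [0.59, -0.81]]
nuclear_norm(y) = 10.83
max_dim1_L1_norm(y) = 7.13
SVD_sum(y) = [[3.81, 2.75], [0.68, 0.49], [-3.01, -2.17]] + [[-1.47, 2.04], [-1.10, 1.52], [-2.11, 2.92]]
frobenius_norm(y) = 7.71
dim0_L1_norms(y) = [7.88, 7.55]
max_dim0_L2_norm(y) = 5.65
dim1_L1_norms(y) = [7.13, 2.43, 5.87]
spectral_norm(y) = 6.05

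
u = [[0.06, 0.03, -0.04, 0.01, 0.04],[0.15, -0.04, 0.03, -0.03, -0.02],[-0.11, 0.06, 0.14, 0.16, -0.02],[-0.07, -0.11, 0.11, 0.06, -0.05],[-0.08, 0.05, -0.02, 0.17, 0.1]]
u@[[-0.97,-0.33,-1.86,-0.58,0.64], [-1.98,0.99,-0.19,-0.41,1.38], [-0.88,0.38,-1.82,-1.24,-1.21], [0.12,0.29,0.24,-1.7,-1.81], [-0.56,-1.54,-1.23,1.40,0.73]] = [[-0.10, -0.06, -0.09, 0.04, 0.14],  [-0.09, -0.06, -0.31, -0.08, 0.04],  [-0.10, 0.23, 0.0, -0.43, -0.46],  [0.22, 0.05, 0.03, -0.22, -0.47],  [-0.04, -0.04, 0.09, -0.1, -0.19]]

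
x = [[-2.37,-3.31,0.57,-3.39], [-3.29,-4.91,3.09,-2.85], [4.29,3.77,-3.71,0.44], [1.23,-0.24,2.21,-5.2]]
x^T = [[-2.37, -3.29, 4.29, 1.23], [-3.31, -4.91, 3.77, -0.24], [0.57, 3.09, -3.71, 2.21], [-3.39, -2.85, 0.44, -5.2]]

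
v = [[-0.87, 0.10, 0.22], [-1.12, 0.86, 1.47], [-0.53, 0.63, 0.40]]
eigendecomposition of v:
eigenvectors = [[-0.08, -0.87, 0.16], [-0.88, -0.47, -0.70], [-0.46, -0.14, 0.70]]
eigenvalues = [1.52, -0.78, -0.35]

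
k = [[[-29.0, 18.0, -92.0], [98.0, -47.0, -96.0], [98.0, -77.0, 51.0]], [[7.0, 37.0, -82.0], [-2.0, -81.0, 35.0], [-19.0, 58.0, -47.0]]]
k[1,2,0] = -19.0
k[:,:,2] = [[-92.0, -96.0, 51.0], [-82.0, 35.0, -47.0]]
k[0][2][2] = 51.0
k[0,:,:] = [[-29.0, 18.0, -92.0], [98.0, -47.0, -96.0], [98.0, -77.0, 51.0]]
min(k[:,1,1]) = -81.0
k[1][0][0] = 7.0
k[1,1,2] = 35.0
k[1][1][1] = -81.0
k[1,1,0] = -2.0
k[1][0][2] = -82.0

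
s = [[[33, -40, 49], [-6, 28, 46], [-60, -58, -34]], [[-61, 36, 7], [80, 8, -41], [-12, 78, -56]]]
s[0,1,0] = -6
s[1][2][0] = -12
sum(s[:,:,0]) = -26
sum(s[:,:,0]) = -26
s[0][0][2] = 49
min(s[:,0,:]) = -61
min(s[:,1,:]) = -41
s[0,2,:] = [-60, -58, -34]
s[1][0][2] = 7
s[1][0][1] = 36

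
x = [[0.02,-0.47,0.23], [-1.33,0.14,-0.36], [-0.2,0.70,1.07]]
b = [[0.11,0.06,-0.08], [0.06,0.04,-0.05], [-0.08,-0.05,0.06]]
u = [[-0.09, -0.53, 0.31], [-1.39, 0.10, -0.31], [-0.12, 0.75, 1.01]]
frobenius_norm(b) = 0.21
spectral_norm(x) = 1.39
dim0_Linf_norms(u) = [1.39, 0.75, 1.01]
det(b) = -0.00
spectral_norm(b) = 0.21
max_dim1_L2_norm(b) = 0.15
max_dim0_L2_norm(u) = 1.4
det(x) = -0.90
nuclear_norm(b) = 0.21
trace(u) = 1.02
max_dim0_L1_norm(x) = 1.66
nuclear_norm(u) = 3.31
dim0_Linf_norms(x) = [1.33, 0.7, 1.07]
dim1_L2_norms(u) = [0.62, 1.43, 1.26]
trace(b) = 0.21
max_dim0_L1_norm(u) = 1.63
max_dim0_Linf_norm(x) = 1.33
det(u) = -1.11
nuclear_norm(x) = 3.19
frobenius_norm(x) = 1.97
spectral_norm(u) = 1.43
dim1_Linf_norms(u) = [0.53, 1.39, 1.01]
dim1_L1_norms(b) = [0.25, 0.15, 0.19]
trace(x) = 1.23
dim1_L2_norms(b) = [0.15, 0.09, 0.11]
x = b + u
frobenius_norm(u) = 2.01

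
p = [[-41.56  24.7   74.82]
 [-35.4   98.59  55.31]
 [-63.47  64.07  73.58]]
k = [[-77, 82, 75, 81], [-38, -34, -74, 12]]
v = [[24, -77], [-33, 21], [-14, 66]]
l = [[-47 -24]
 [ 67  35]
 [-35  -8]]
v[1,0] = -33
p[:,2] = [74.82, 55.31, 73.58]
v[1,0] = -33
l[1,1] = 35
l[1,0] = 67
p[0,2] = 74.82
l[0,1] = -24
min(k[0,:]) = -77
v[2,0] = -14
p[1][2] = 55.31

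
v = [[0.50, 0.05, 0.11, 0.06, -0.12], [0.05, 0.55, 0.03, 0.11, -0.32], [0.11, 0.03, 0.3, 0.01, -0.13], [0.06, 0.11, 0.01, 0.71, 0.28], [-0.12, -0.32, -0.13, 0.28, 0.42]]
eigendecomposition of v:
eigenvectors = [[-0.12, 0.43, 0.80, -0.20, -0.35], [-0.48, 0.14, -0.5, -0.43, -0.56], [-0.24, -0.88, 0.32, -0.18, -0.15], [0.38, -0.11, -0.06, 0.55, -0.73], [-0.74, 0.07, 0.06, 0.66, 0.09]]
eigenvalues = [0.0, 0.25, 0.5, 0.93, 0.79]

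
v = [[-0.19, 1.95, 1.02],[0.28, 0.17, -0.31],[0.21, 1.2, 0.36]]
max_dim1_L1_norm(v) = 3.16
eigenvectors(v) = [[0.95,-0.79,0.71], [-0.28,-0.05,-0.2], [0.14,-0.61,0.67]]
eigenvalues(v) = [-0.62, 0.74, 0.22]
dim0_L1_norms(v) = [0.68, 3.32, 1.69]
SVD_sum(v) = [[-0.05, 2.00, 0.93], [-0.00, 0.02, 0.01], [-0.03, 1.12, 0.52]] + [[-0.12,  -0.05,  0.11], [0.31,  0.14,  -0.29], [0.2,  0.09,  -0.19]] + [[-0.02, 0.01, -0.02],[-0.03, 0.01, -0.03],[0.04, -0.01, 0.03]]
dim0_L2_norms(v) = [0.4, 2.3, 1.13]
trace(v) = 0.34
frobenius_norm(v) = 2.59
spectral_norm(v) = 2.52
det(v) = -0.10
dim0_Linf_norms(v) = [0.28, 1.95, 1.02]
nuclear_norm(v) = 3.16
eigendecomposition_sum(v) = [[-0.62, 0.37, 0.77],[0.18, -0.11, -0.23],[-0.09, 0.06, 0.11]] + [[0.62,2.06,-0.03], [0.04,0.14,-0.00], [0.48,1.60,-0.02]] + [[-0.18, -0.48, 0.28], [0.05, 0.14, -0.08], [-0.18, -0.46, 0.27]]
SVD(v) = [[-0.87, 0.30, -0.39],[-0.01, -0.80, -0.6],[-0.49, -0.52, 0.7]] @ diag([2.5246634226848057, 0.5632747064576266, 0.06997290348786046]) @ [[0.02, -0.91, -0.42], [-0.69, -0.32, 0.65], [0.72, -0.28, 0.64]]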